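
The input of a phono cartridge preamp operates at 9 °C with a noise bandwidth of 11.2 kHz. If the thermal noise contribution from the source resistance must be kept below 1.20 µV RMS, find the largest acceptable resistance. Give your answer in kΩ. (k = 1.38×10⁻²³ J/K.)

8.26 kΩ

T = 9 °C + 273.15 = 282.15 K
Johnson–Nyquist: V_n = √(4kTRB) ⇒ R = V_n² / (4kTB)
4kTB = 4 × 1.38×10⁻²³ × 282.15 × 1.12×10⁴ = 1.74×10⁻¹⁶
R = (1.20×10⁻⁶)² / 1.74×10⁻¹⁶ = 8.26×10³ Ω = 8.26 kΩ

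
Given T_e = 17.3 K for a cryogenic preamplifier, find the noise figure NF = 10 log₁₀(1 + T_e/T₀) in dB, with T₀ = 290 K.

F = 1 + T_e/T₀ = 1 + 17.3/290 = 1.05966
NF = 10 log₁₀(1.05966) = 0.252 dB

0.252 dB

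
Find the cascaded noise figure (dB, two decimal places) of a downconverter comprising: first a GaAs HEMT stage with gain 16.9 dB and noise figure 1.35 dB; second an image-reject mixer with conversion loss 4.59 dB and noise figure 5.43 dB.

Convert to linear (a loss of L dB is a gain of −L dB): F_i = 10^(NF_i/10), G_i = 10^(G_i,dB/10)
  Stage 1: F_1 = 10^(1.35/10) = 1.365, G_1 = 10^(16.9/10) = 48.98
  Stage 2: F_2 = 10^(5.43/10) = 3.491, G_2 = 10^(−4.59/10) = 0.3475
Friis cascade:
  F = 1.365 + (3.491 − 1)/48.98 = 1.415
NF = 10 log₁₀(1.415) = 1.51 dB

1.51 dB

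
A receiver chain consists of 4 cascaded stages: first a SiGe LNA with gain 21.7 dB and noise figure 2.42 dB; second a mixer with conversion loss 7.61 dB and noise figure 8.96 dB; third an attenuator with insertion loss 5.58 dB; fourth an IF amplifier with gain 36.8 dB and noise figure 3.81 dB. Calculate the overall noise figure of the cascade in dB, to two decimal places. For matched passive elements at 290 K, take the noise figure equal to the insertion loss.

3.21 dB

Convert to linear (a loss of L dB is a gain of −L dB): F_i = 10^(NF_i/10), G_i = 10^(G_i,dB/10)
  Stage 1: F_1 = 10^(2.42/10) = 1.746, G_1 = 10^(21.7/10) = 147.9
  Stage 2: F_2 = 10^(8.96/10) = 7.870, G_2 = 10^(−7.61/10) = 0.1734
  Stage 3: F_3 = 10^(5.58/10) = 3.614, G_3 = 10^(−5.58/10) = 0.2767
  Stage 4: F_4 = 10^(3.81/10) = 2.404, G_4 = 10^(36.8/10) = 4786
Friis cascade:
  F = 1.746 + (7.870 − 1)/147.9 + (3.614 − 1)/25.64 + (2.404 − 1)/7.096 = 2.092
NF = 10 log₁₀(2.092) = 3.21 dB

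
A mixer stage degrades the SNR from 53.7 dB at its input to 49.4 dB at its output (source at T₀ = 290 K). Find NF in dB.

4.3 dB

NF (dB) = SNR_in(dB) − SNR_out(dB) when the source is at T₀
NF = 53.7 − 49.4 = 4.3 dB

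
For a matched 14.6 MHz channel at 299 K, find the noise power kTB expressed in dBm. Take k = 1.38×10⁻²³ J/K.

P_n = kTB = 1.38×10⁻²³ × 299 × 1.46×10⁷ = 6.02×10⁻¹⁴ W
In dBm: 10 log₁₀(6.02×10⁻¹⁴ / 10⁻³) = −102.2 dBm

−102.2 dBm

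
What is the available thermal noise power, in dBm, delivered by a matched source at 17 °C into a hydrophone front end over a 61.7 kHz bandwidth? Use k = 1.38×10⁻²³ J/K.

−126.1 dBm

T = 17 °C + 273.15 = 290.15 K
P_n = kTB = 1.38×10⁻²³ × 290.15 × 6.17×10⁴ = 2.47×10⁻¹⁶ W
In dBm: 10 log₁₀(2.47×10⁻¹⁶ / 10⁻³) = −126.1 dBm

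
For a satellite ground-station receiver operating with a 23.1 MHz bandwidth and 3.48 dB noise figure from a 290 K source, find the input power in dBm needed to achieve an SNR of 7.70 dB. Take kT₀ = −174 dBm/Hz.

−89.2 dBm

Sensitivity = −174 + 10 log₁₀(B) + NF + SNR_min
= −174 + 73.64 + 3.48 + 7.70
= −89.18 dBm → −89.2 dBm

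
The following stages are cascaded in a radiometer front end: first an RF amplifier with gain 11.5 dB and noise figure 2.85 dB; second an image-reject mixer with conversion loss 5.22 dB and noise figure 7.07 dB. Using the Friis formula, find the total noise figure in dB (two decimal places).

3.46 dB

Convert to linear (a loss of L dB is a gain of −L dB): F_i = 10^(NF_i/10), G_i = 10^(G_i,dB/10)
  Stage 1: F_1 = 10^(2.85/10) = 1.928, G_1 = 10^(11.5/10) = 14.13
  Stage 2: F_2 = 10^(7.07/10) = 5.093, G_2 = 10^(−5.22/10) = 0.3006
Friis cascade:
  F = 1.928 + (5.093 − 1)/14.13 = 2.217
NF = 10 log₁₀(2.217) = 3.46 dB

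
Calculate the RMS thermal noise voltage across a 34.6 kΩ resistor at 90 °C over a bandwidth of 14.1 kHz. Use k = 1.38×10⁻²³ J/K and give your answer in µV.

T = 90 °C + 273.15 = 363.15 K
V_n = √(4kTRB)
4kTRB = 4 × 1.38×10⁻²³ × 363.15 × 3.46×10⁴ × 1.41×10⁴ = 9.78×10⁻¹² V²
V_n = √(9.78×10⁻¹²) = 3.13×10⁻⁶ V = 3.13 µV

3.13 µV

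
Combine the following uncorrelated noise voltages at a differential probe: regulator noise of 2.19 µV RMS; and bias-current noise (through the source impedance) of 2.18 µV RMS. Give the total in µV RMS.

Uncorrelated sources add in power (mean-square): V_tot = √(ΣV_i²)
V_tot = √[(2.19×10⁻⁶)² + (2.18×10⁻⁶)²] = 3.09×10⁻⁶ V = 3.09 µV

3.09 µV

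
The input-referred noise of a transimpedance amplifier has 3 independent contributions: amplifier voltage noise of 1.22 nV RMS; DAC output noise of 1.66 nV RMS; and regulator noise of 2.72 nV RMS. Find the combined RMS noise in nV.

3.41 nV

Uncorrelated sources add in power (mean-square): V_tot = √(ΣV_i²)
V_tot = √[(1.22×10⁻⁹)² + (1.66×10⁻⁹)² + (2.72×10⁻⁹)²] = 3.41×10⁻⁹ V = 3.41 nV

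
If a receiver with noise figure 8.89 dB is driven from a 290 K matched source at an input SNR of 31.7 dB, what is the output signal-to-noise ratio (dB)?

By definition F = SNR_in/SNR_out, so in dB: SNR_out = SNR_in − NF
SNR_out = 31.7 − 8.89 = 22.81 dB

22.81 dB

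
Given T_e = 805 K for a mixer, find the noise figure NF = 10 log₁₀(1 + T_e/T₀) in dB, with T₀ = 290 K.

5.77 dB

F = 1 + T_e/T₀ = 1 + 805/290 = 3.77586
NF = 10 log₁₀(3.77586) = 5.77 dB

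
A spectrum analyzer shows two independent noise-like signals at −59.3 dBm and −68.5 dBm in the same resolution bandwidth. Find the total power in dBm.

Convert to linear, add, convert back:
P₁ = 1.17×10⁻⁹ W, P₂ = 1.41×10⁻¹⁰ W
P_tot = 1.32×10⁻⁹ W → 10 log₁₀(P_tot / 10⁻³) = −58.8 dBm

−58.8 dBm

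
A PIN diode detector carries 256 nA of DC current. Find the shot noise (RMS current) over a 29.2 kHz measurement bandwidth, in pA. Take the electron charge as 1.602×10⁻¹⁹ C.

48.9 pA

I_n = √(2qI·B)
2qI·B = 2 × 1.602×10⁻¹⁹ × 2.56×10⁻⁷ × 2.92×10⁴ = 2.40×10⁻²¹ A²
I_n = √(2.40×10⁻²¹) = 4.89×10⁻¹¹ A = 48.9 pA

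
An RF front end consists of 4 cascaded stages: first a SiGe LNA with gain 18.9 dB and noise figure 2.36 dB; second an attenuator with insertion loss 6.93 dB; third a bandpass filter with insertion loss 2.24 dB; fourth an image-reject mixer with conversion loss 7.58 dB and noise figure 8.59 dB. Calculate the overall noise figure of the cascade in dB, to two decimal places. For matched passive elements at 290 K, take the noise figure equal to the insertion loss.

3.94 dB

Convert to linear (a loss of L dB is a gain of −L dB): F_i = 10^(NF_i/10), G_i = 10^(G_i,dB/10)
  Stage 1: F_1 = 10^(2.36/10) = 1.722, G_1 = 10^(18.9/10) = 77.62
  Stage 2: F_2 = 10^(6.93/10) = 4.932, G_2 = 10^(−6.93/10) = 0.2028
  Stage 3: F_3 = 10^(2.24/10) = 1.675, G_3 = 10^(−2.24/10) = 0.5970
  Stage 4: F_4 = 10^(8.59/10) = 7.228, G_4 = 10^(−7.58/10) = 0.1746
Friis cascade:
  F = 1.722 + (4.932 − 1)/77.62 + (1.675 − 1)/15.74 + (7.228 − 1)/9.397 = 2.478
NF = 10 log₁₀(2.478) = 3.94 dB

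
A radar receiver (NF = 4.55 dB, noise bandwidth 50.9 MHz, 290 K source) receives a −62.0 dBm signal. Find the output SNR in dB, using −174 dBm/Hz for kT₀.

Noise floor: N = −174 + 10 log₁₀(B) + NF
10 log₁₀(5.09×10⁷) = 77.07 dB
N = −174 + 77.07 + 4.55 = −92.38 dBm
SNR = P_sig − N = −62.0 − (−92.38) = 30.38 dB → 30.4 dB

30.4 dB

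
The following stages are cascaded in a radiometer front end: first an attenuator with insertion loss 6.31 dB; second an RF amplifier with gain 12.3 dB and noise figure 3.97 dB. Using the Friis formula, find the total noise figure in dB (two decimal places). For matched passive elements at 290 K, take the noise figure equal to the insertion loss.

Convert to linear (a loss of L dB is a gain of −L dB): F_i = 10^(NF_i/10), G_i = 10^(G_i,dB/10)
  Stage 1: F_1 = 10^(6.31/10) = 4.276, G_1 = 10^(−6.31/10) = 0.2339
  Stage 2: F_2 = 10^(3.97/10) = 2.495, G_2 = 10^(12.3/10) = 16.98
Friis cascade:
  F = 4.276 + (2.495 − 1)/0.2339 = 10.67
NF = 10 log₁₀(10.67) = 10.28 dB

10.28 dB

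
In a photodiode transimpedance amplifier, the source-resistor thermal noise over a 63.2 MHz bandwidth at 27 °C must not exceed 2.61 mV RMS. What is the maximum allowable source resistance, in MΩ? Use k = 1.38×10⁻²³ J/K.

6.51 MΩ

T = 27 °C + 273.15 = 300.15 K
Johnson–Nyquist: V_n = √(4kTRB) ⇒ R = V_n² / (4kTB)
4kTB = 4 × 1.38×10⁻²³ × 300.15 × 6.32×10⁷ = 1.05×10⁻¹²
R = (2.61×10⁻³)² / 1.05×10⁻¹² = 6.51×10⁶ Ω = 6.51 MΩ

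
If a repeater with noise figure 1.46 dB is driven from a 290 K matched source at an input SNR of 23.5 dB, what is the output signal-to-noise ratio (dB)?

22.04 dB

By definition F = SNR_in/SNR_out, so in dB: SNR_out = SNR_in − NF
SNR_out = 23.5 − 1.46 = 22.04 dB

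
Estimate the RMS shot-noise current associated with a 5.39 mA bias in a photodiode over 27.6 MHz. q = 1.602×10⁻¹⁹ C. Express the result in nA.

I_n = √(2qI·B)
2qI·B = 2 × 1.602×10⁻¹⁹ × 5.39×10⁻³ × 2.76×10⁷ = 4.77×10⁻¹⁴ A²
I_n = √(4.77×10⁻¹⁴) = 2.18×10⁻⁷ A = 218 nA

218 nA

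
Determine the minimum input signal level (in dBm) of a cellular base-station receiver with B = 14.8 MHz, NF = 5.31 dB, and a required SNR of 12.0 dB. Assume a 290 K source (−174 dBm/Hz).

−85.0 dBm

Sensitivity = −174 + 10 log₁₀(B) + NF + SNR_min
= −174 + 71.7 + 5.31 + 12.0
= −84.99 dBm → −85.0 dBm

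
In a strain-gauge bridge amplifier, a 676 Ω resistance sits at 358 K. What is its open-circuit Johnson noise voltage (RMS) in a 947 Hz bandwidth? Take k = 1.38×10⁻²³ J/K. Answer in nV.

112 nV

V_n = √(4kTRB)
4kTRB = 4 × 1.38×10⁻²³ × 358 × 6.76×10² × 9.47×10² = 1.27×10⁻¹⁴ V²
V_n = √(1.27×10⁻¹⁴) = 1.12×10⁻⁷ V = 112 nV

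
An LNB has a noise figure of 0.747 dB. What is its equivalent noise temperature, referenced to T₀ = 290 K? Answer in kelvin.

F = 10^(0.747/10) = 1.18768
T_e = (F − 1)·T₀ = (1.18768 − 1) × 290 = 54.4 K

54.4 K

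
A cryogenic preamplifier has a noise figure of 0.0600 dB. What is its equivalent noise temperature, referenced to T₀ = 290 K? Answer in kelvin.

4.03 K

F = 10^(0.0600/10) = 1.01391
T_e = (F − 1)·T₀ = (1.01391 − 1) × 290 = 4.03 K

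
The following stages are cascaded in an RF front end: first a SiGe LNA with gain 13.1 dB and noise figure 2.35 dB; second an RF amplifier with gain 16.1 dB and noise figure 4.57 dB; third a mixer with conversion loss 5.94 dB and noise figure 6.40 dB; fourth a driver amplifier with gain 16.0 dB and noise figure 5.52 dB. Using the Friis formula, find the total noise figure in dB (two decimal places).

2.61 dB

Convert to linear (a loss of L dB is a gain of −L dB): F_i = 10^(NF_i/10), G_i = 10^(G_i,dB/10)
  Stage 1: F_1 = 10^(2.35/10) = 1.718, G_1 = 10^(13.1/10) = 20.42
  Stage 2: F_2 = 10^(4.57/10) = 2.864, G_2 = 10^(16.1/10) = 40.74
  Stage 3: F_3 = 10^(6.40/10) = 4.365, G_3 = 10^(−5.94/10) = 0.2547
  Stage 4: F_4 = 10^(5.52/10) = 3.565, G_4 = 10^(16.0/10) = 39.81
Friis cascade:
  F = 1.718 + (2.864 − 1)/20.42 + (4.365 − 1)/831.8 + (3.565 − 1)/211.8 = 1.825
NF = 10 log₁₀(1.825) = 2.61 dB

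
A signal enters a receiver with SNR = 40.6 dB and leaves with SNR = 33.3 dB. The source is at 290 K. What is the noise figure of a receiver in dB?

7.3 dB

NF (dB) = SNR_in(dB) − SNR_out(dB) when the source is at T₀
NF = 40.6 − 33.3 = 7.3 dB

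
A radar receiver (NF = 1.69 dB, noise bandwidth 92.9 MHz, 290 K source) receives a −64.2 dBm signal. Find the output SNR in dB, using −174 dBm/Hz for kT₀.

28.4 dB

Noise floor: N = −174 + 10 log₁₀(B) + NF
10 log₁₀(9.29×10⁷) = 79.68 dB
N = −174 + 79.68 + 1.69 = −92.63 dBm
SNR = P_sig − N = −64.2 − (−92.63) = 28.43 dB → 28.4 dB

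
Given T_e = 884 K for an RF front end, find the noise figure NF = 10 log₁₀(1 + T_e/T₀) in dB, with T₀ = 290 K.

F = 1 + T_e/T₀ = 1 + 884/290 = 4.04828
NF = 10 log₁₀(4.04828) = 6.07 dB

6.07 dB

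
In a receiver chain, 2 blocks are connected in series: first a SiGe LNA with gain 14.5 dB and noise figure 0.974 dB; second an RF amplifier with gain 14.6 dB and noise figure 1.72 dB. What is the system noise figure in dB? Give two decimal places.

1.03 dB

Convert to linear (a loss of L dB is a gain of −L dB): F_i = 10^(NF_i/10), G_i = 10^(G_i,dB/10)
  Stage 1: F_1 = 10^(0.974/10) = 1.251, G_1 = 10^(14.5/10) = 28.18
  Stage 2: F_2 = 10^(1.72/10) = 1.486, G_2 = 10^(14.6/10) = 28.84
Friis cascade:
  F = 1.251 + (1.486 − 1)/28.18 = 1.269
NF = 10 log₁₀(1.269) = 1.03 dB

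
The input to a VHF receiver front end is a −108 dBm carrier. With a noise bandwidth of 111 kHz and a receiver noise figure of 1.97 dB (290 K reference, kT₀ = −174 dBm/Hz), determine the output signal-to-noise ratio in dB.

Noise floor: N = −174 + 10 log₁₀(B) + NF
10 log₁₀(1.11×10⁵) = 50.45 dB
N = −174 + 50.45 + 1.97 = −121.58 dBm
SNR = P_sig − N = −108 − (−121.58) = 13.58 dB → 13.6 dB

13.6 dB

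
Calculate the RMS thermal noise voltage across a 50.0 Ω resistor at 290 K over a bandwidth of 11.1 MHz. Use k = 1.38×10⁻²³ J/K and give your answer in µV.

V_n = √(4kTRB)
4kTRB = 4 × 1.38×10⁻²³ × 290 × 5.00×10¹ × 1.11×10⁷ = 8.88×10⁻¹² V²
V_n = √(8.88×10⁻¹²) = 2.98×10⁻⁶ V = 2.98 µV

2.98 µV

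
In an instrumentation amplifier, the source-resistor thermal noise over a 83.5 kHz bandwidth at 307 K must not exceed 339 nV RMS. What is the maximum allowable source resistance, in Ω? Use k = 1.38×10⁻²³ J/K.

81.2 Ω

Johnson–Nyquist: V_n = √(4kTRB) ⇒ R = V_n² / (4kTB)
4kTB = 4 × 1.38×10⁻²³ × 307 × 8.35×10⁴ = 1.42×10⁻¹⁵
R = (3.39×10⁻⁷)² / 1.42×10⁻¹⁵ = 8.12×10¹ Ω = 81.2 Ω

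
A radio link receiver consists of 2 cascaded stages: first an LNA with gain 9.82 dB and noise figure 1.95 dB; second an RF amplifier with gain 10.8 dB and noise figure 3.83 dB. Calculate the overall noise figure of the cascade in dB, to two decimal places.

2.34 dB

Convert to linear (a loss of L dB is a gain of −L dB): F_i = 10^(NF_i/10), G_i = 10^(G_i,dB/10)
  Stage 1: F_1 = 10^(1.95/10) = 1.567, G_1 = 10^(9.82/10) = 9.594
  Stage 2: F_2 = 10^(3.83/10) = 2.415, G_2 = 10^(10.8/10) = 12.02
Friis cascade:
  F = 1.567 + (2.415 − 1)/9.594 = 1.714
NF = 10 log₁₀(1.714) = 2.34 dB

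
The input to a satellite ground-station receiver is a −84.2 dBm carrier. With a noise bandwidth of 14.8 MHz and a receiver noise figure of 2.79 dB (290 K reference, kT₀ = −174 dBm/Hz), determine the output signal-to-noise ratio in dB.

Noise floor: N = −174 + 10 log₁₀(B) + NF
10 log₁₀(1.48×10⁷) = 71.7 dB
N = −174 + 71.7 + 2.79 = −99.51 dBm
SNR = P_sig − N = −84.2 − (−99.51) = 15.31 dB → 15.3 dB

15.3 dB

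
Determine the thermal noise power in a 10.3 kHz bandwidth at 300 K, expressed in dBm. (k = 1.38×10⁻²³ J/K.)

P_n = kTB = 1.38×10⁻²³ × 300 × 1.03×10⁴ = 4.26×10⁻¹⁷ W
In dBm: 10 log₁₀(4.26×10⁻¹⁷ / 10⁻³) = −133.7 dBm

−133.7 dBm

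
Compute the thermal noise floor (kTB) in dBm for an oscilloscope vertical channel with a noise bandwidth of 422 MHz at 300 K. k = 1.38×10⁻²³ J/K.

−87.6 dBm

P_n = kTB = 1.38×10⁻²³ × 300 × 4.22×10⁸ = 1.75×10⁻¹² W
In dBm: 10 log₁₀(1.75×10⁻¹² / 10⁻³) = −87.6 dBm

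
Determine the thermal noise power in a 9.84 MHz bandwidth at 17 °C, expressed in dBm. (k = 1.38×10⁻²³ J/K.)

−104.0 dBm

T = 17 °C + 273.15 = 290.15 K
P_n = kTB = 1.38×10⁻²³ × 290.15 × 9.84×10⁶ = 3.94×10⁻¹⁴ W
In dBm: 10 log₁₀(3.94×10⁻¹⁴ / 10⁻³) = −104.0 dBm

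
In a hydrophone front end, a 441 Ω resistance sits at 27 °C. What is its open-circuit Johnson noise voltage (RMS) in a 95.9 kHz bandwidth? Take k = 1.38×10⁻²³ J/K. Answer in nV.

T = 27 °C + 273.15 = 300.15 K
V_n = √(4kTRB)
4kTRB = 4 × 1.38×10⁻²³ × 300.15 × 4.41×10² × 9.59×10⁴ = 7.01×10⁻¹³ V²
V_n = √(7.01×10⁻¹³) = 8.37×10⁻⁷ V = 837 nV

837 nV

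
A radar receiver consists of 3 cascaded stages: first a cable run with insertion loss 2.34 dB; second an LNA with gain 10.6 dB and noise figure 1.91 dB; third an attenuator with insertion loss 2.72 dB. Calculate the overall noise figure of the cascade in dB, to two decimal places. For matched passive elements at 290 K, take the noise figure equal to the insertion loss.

Convert to linear (a loss of L dB is a gain of −L dB): F_i = 10^(NF_i/10), G_i = 10^(G_i,dB/10)
  Stage 1: F_1 = 10^(2.34/10) = 1.714, G_1 = 10^(−2.34/10) = 0.5834
  Stage 2: F_2 = 10^(1.91/10) = 1.552, G_2 = 10^(10.6/10) = 11.48
  Stage 3: F_3 = 10^(2.72/10) = 1.871, G_3 = 10^(−2.72/10) = 0.5346
Friis cascade:
  F = 1.714 + (1.552 − 1)/0.5834 + (1.871 − 1)/6.699 = 2.791
NF = 10 log₁₀(2.791) = 4.46 dB

4.46 dB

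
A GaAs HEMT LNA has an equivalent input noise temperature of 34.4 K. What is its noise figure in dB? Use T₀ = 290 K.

F = 1 + T_e/T₀ = 1 + 34.4/290 = 1.11862
NF = 10 log₁₀(1.11862) = 0.487 dB

0.487 dB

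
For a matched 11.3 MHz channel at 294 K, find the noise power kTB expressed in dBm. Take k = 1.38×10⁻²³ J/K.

−103.4 dBm

P_n = kTB = 1.38×10⁻²³ × 294 × 1.13×10⁷ = 4.58×10⁻¹⁴ W
In dBm: 10 log₁₀(4.58×10⁻¹⁴ / 10⁻³) = −103.4 dBm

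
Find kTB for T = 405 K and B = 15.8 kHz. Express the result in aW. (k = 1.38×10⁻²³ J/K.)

88.3 aW

P_n = kTB = 1.38×10⁻²³ × 405 × 1.58×10⁴ = 8.83×10⁻¹⁷ W = 88.3 aW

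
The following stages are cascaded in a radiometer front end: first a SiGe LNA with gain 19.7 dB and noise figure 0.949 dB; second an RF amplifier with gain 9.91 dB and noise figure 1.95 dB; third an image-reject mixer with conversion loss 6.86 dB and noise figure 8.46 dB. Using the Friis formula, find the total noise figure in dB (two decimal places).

0.99 dB

Convert to linear (a loss of L dB is a gain of −L dB): F_i = 10^(NF_i/10), G_i = 10^(G_i,dB/10)
  Stage 1: F_1 = 10^(0.949/10) = 1.244, G_1 = 10^(19.7/10) = 93.33
  Stage 2: F_2 = 10^(1.95/10) = 1.567, G_2 = 10^(9.91/10) = 9.795
  Stage 3: F_3 = 10^(8.46/10) = 7.015, G_3 = 10^(−6.86/10) = 0.2061
Friis cascade:
  F = 1.244 + (1.567 − 1)/93.33 + (7.015 − 1)/914.1 = 1.257
NF = 10 log₁₀(1.257) = 0.99 dB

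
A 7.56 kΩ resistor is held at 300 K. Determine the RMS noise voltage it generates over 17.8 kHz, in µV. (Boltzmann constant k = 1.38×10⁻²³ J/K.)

1.49 µV

V_n = √(4kTRB)
4kTRB = 4 × 1.38×10⁻²³ × 300 × 7.56×10³ × 1.78×10⁴ = 2.23×10⁻¹² V²
V_n = √(2.23×10⁻¹²) = 1.49×10⁻⁶ V = 1.49 µV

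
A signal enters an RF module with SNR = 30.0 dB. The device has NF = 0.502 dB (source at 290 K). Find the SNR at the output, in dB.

By definition F = SNR_in/SNR_out, so in dB: SNR_out = SNR_in − NF
SNR_out = 30.0 − 0.502 = 29.498 dB

29.498 dB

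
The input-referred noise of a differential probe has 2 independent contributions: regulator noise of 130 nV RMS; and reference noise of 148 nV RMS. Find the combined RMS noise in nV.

Uncorrelated sources add in power (mean-square): V_tot = √(ΣV_i²)
V_tot = √[(1.30×10⁻⁷)² + (1.48×10⁻⁷)²] = 1.97×10⁻⁷ V = 197 nV

197 nV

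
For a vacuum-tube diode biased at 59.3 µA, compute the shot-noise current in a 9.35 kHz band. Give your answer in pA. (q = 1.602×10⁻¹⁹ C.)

I_n = √(2qI·B)
2qI·B = 2 × 1.602×10⁻¹⁹ × 5.93×10⁻⁵ × 9.35×10³ = 1.78×10⁻¹⁹ A²
I_n = √(1.78×10⁻¹⁹) = 4.21×10⁻¹⁰ A = 421 pA

421 pA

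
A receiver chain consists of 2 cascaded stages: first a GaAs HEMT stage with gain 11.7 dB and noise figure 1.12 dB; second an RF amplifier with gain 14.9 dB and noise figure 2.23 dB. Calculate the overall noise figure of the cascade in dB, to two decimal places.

1.27 dB

Convert to linear (a loss of L dB is a gain of −L dB): F_i = 10^(NF_i/10), G_i = 10^(G_i,dB/10)
  Stage 1: F_1 = 10^(1.12/10) = 1.294, G_1 = 10^(11.7/10) = 14.79
  Stage 2: F_2 = 10^(2.23/10) = 1.671, G_2 = 10^(14.9/10) = 30.90
Friis cascade:
  F = 1.294 + (1.671 − 1)/14.79 = 1.340
NF = 10 log₁₀(1.340) = 1.27 dB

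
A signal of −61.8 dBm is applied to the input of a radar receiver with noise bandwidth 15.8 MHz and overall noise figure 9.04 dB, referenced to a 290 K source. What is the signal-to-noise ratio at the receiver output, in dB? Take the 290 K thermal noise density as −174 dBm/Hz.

31.2 dB

Noise floor: N = −174 + 10 log₁₀(B) + NF
10 log₁₀(1.58×10⁷) = 71.99 dB
N = −174 + 71.99 + 9.04 = −92.97 dBm
SNR = P_sig − N = −61.8 − (−92.97) = 31.17 dB → 31.2 dB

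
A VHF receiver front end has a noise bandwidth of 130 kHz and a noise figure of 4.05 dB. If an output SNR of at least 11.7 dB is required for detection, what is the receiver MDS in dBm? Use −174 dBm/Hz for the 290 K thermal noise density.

Sensitivity = −174 + 10 log₁₀(B) + NF + SNR_min
= −174 + 51.14 + 4.05 + 11.7
= −107.11 dBm → −107.1 dBm

−107.1 dBm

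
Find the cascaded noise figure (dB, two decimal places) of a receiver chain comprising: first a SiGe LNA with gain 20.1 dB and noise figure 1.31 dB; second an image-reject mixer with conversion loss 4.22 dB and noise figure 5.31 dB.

1.38 dB

Convert to linear (a loss of L dB is a gain of −L dB): F_i = 10^(NF_i/10), G_i = 10^(G_i,dB/10)
  Stage 1: F_1 = 10^(1.31/10) = 1.352, G_1 = 10^(20.1/10) = 102.3
  Stage 2: F_2 = 10^(5.31/10) = 3.396, G_2 = 10^(−4.22/10) = 0.3784
Friis cascade:
  F = 1.352 + (3.396 − 1)/102.3 = 1.375
NF = 10 log₁₀(1.375) = 1.38 dB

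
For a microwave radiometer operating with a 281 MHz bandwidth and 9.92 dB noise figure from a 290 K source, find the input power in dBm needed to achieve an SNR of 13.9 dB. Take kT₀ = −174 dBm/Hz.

−65.7 dBm

Sensitivity = −174 + 10 log₁₀(B) + NF + SNR_min
= −174 + 84.49 + 9.92 + 13.9
= −65.69 dBm → −65.7 dBm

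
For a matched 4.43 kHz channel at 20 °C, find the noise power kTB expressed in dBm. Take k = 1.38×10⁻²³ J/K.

T = 20 °C + 273.15 = 293.15 K
P_n = kTB = 1.38×10⁻²³ × 293.15 × 4.43×10³ = 1.79×10⁻¹⁷ W
In dBm: 10 log₁₀(1.79×10⁻¹⁷ / 10⁻³) = −137.5 dBm

−137.5 dBm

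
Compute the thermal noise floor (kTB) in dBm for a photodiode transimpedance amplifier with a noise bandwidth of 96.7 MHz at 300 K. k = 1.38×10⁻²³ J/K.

−94.0 dBm

P_n = kTB = 1.38×10⁻²³ × 300 × 9.67×10⁷ = 4.00×10⁻¹³ W
In dBm: 10 log₁₀(4.00×10⁻¹³ / 10⁻³) = −94.0 dBm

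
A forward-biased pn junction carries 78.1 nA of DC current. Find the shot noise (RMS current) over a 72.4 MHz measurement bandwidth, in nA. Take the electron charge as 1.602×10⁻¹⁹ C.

1.35 nA

I_n = √(2qI·B)
2qI·B = 2 × 1.602×10⁻¹⁹ × 7.81×10⁻⁸ × 7.24×10⁷ = 1.81×10⁻¹⁸ A²
I_n = √(1.81×10⁻¹⁸) = 1.35×10⁻⁹ A = 1.35 nA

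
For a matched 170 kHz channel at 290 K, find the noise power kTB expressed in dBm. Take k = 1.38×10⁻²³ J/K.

P_n = kTB = 1.38×10⁻²³ × 290 × 1.70×10⁵ = 6.80×10⁻¹⁶ W
In dBm: 10 log₁₀(6.80×10⁻¹⁶ / 10⁻³) = −121.7 dBm

−121.7 dBm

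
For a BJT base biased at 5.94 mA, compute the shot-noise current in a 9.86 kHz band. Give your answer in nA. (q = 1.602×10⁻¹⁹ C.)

I_n = √(2qI·B)
2qI·B = 2 × 1.602×10⁻¹⁹ × 5.94×10⁻³ × 9.86×10³ = 1.88×10⁻¹⁷ A²
I_n = √(1.88×10⁻¹⁷) = 4.33×10⁻⁹ A = 4.33 nA

4.33 nA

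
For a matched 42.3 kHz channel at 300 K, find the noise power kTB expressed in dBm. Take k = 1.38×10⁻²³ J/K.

P_n = kTB = 1.38×10⁻²³ × 300 × 4.23×10⁴ = 1.75×10⁻¹⁶ W
In dBm: 10 log₁₀(1.75×10⁻¹⁶ / 10⁻³) = −127.6 dBm

−127.6 dBm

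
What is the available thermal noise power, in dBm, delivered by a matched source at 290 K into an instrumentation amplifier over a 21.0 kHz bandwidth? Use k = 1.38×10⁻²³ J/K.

P_n = kTB = 1.38×10⁻²³ × 290 × 2.10×10⁴ = 8.40×10⁻¹⁷ W
In dBm: 10 log₁₀(8.40×10⁻¹⁷ / 10⁻³) = −130.8 dBm

−130.8 dBm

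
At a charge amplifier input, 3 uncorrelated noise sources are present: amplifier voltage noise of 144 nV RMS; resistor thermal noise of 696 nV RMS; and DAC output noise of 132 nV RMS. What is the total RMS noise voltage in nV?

723 nV

Uncorrelated sources add in power (mean-square): V_tot = √(ΣV_i²)
V_tot = √[(1.44×10⁻⁷)² + (6.96×10⁻⁷)² + (1.32×10⁻⁷)²] = 7.23×10⁻⁷ V = 723 nV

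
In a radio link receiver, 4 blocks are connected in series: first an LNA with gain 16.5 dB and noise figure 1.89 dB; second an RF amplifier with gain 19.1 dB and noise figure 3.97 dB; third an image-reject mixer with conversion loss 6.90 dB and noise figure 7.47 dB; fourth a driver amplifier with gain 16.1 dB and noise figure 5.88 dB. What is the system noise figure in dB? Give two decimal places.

2.00 dB

Convert to linear (a loss of L dB is a gain of −L dB): F_i = 10^(NF_i/10), G_i = 10^(G_i,dB/10)
  Stage 1: F_1 = 10^(1.89/10) = 1.545, G_1 = 10^(16.5/10) = 44.67
  Stage 2: F_2 = 10^(3.97/10) = 2.495, G_2 = 10^(19.1/10) = 81.28
  Stage 3: F_3 = 10^(7.47/10) = 5.585, G_3 = 10^(−6.90/10) = 0.2042
  Stage 4: F_4 = 10^(5.88/10) = 3.873, G_4 = 10^(16.1/10) = 40.74
Friis cascade:
  F = 1.545 + (2.495 − 1)/44.67 + (5.585 − 1)/3631 + (3.873 − 1)/741.3 = 1.584
NF = 10 log₁₀(1.584) = 2.00 dB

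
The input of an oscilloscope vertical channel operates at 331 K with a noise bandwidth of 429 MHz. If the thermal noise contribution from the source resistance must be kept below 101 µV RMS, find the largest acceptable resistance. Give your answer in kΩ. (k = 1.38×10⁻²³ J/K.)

1.30 kΩ

Johnson–Nyquist: V_n = √(4kTRB) ⇒ R = V_n² / (4kTB)
4kTB = 4 × 1.38×10⁻²³ × 331 × 4.29×10⁸ = 7.84×10⁻¹²
R = (1.01×10⁻⁴)² / 7.84×10⁻¹² = 1.30×10³ Ω = 1.30 kΩ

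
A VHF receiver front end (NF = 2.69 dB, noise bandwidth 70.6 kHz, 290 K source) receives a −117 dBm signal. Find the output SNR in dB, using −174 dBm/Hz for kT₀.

Noise floor: N = −174 + 10 log₁₀(B) + NF
10 log₁₀(7.06×10⁴) = 48.49 dB
N = −174 + 48.49 + 2.69 = −122.82 dBm
SNR = P_sig − N = −117 − (−122.82) = 5.82 dB → 5.8 dB

5.8 dB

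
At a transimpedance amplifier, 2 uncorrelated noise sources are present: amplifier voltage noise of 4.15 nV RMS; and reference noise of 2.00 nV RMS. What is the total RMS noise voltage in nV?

Uncorrelated sources add in power (mean-square): V_tot = √(ΣV_i²)
V_tot = √[(4.15×10⁻⁹)² + (2.00×10⁻⁹)²] = 4.61×10⁻⁹ V = 4.61 nV

4.61 nV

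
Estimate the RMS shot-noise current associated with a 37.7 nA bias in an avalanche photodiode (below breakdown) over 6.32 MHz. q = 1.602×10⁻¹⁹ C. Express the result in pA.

I_n = √(2qI·B)
2qI·B = 2 × 1.602×10⁻¹⁹ × 3.77×10⁻⁸ × 6.32×10⁶ = 7.63×10⁻²⁰ A²
I_n = √(7.63×10⁻²⁰) = 2.76×10⁻¹⁰ A = 276 pA

276 pA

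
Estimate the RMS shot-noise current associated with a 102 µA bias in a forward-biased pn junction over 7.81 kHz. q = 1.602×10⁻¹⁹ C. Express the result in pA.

505 pA

I_n = √(2qI·B)
2qI·B = 2 × 1.602×10⁻¹⁹ × 1.02×10⁻⁴ × 7.81×10³ = 2.55×10⁻¹⁹ A²
I_n = √(2.55×10⁻¹⁹) = 5.05×10⁻¹⁰ A = 505 pA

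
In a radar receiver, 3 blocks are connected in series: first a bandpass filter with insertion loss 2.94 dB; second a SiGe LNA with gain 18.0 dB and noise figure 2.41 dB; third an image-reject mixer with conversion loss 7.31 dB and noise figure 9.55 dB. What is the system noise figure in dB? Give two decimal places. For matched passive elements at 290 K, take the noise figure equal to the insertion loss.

5.66 dB

Convert to linear (a loss of L dB is a gain of −L dB): F_i = 10^(NF_i/10), G_i = 10^(G_i,dB/10)
  Stage 1: F_1 = 10^(2.94/10) = 1.968, G_1 = 10^(−2.94/10) = 0.5082
  Stage 2: F_2 = 10^(2.41/10) = 1.742, G_2 = 10^(18.0/10) = 63.10
  Stage 3: F_3 = 10^(9.55/10) = 9.016, G_3 = 10^(−7.31/10) = 0.1858
Friis cascade:
  F = 1.968 + (1.742 − 1)/0.5082 + (9.016 − 1)/32.06 = 3.678
NF = 10 log₁₀(3.678) = 5.66 dB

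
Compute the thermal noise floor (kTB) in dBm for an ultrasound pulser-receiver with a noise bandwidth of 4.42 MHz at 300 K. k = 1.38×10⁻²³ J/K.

−107.4 dBm

P_n = kTB = 1.38×10⁻²³ × 300 × 4.42×10⁶ = 1.83×10⁻¹⁴ W
In dBm: 10 log₁₀(1.83×10⁻¹⁴ / 10⁻³) = −107.4 dBm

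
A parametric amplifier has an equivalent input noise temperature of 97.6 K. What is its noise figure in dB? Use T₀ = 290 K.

F = 1 + T_e/T₀ = 1 + 97.6/290 = 1.33655
NF = 10 log₁₀(1.33655) = 1.26 dB

1.26 dB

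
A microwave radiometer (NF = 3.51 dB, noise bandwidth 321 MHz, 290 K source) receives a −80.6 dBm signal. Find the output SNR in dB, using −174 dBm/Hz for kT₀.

4.8 dB

Noise floor: N = −174 + 10 log₁₀(B) + NF
10 log₁₀(3.21×10⁸) = 85.07 dB
N = −174 + 85.07 + 3.51 = −85.42 dBm
SNR = P_sig − N = −80.6 − (−85.42) = 4.82 dB → 4.8 dB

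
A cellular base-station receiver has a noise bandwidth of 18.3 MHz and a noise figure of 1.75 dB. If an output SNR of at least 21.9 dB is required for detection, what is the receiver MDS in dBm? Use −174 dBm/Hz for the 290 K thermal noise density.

−77.7 dBm

Sensitivity = −174 + 10 log₁₀(B) + NF + SNR_min
= −174 + 72.62 + 1.75 + 21.9
= −77.73 dBm → −77.7 dBm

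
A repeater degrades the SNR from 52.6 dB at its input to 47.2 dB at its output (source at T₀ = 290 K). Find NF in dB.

5.4 dB

NF (dB) = SNR_in(dB) − SNR_out(dB) when the source is at T₀
NF = 52.6 − 47.2 = 5.4 dB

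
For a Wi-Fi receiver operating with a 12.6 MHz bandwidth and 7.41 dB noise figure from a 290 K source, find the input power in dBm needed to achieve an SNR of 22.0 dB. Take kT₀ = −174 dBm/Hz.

−73.6 dBm

Sensitivity = −174 + 10 log₁₀(B) + NF + SNR_min
= −174 + 71 + 7.41 + 22.0
= −73.59 dBm → −73.6 dBm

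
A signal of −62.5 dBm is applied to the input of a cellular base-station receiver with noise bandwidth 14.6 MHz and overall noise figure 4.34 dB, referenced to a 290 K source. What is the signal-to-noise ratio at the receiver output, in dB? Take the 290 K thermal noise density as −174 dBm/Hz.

Noise floor: N = −174 + 10 log₁₀(B) + NF
10 log₁₀(1.46×10⁷) = 71.64 dB
N = −174 + 71.64 + 4.34 = −98.02 dBm
SNR = P_sig − N = −62.5 − (−98.02) = 35.52 dB → 35.5 dB

35.5 dB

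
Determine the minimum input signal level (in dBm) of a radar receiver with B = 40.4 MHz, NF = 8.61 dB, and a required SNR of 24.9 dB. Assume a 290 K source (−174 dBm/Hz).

Sensitivity = −174 + 10 log₁₀(B) + NF + SNR_min
= −174 + 76.06 + 8.61 + 24.9
= −64.43 dBm → −64.4 dBm

−64.4 dBm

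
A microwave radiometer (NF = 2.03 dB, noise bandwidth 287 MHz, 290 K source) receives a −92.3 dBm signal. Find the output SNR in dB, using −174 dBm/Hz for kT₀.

Noise floor: N = −174 + 10 log₁₀(B) + NF
10 log₁₀(2.87×10⁸) = 84.58 dB
N = −174 + 84.58 + 2.03 = −87.39 dBm
SNR = P_sig − N = −92.3 − (−87.39) = −4.91 dB → −4.9 dB

−4.9 dB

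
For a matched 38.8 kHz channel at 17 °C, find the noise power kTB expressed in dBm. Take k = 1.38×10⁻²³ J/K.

−128.1 dBm

T = 17 °C + 273.15 = 290.15 K
P_n = kTB = 1.38×10⁻²³ × 290.15 × 3.88×10⁴ = 1.55×10⁻¹⁶ W
In dBm: 10 log₁₀(1.55×10⁻¹⁶ / 10⁻³) = −128.1 dBm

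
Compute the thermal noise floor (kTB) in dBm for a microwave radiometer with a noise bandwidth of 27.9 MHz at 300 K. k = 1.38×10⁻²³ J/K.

−99.4 dBm

P_n = kTB = 1.38×10⁻²³ × 300 × 2.79×10⁷ = 1.16×10⁻¹³ W
In dBm: 10 log₁₀(1.16×10⁻¹³ / 10⁻³) = −99.4 dBm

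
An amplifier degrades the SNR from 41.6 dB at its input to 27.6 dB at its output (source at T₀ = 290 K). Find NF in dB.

14.0 dB

NF (dB) = SNR_in(dB) − SNR_out(dB) when the source is at T₀
NF = 41.6 − 27.6 = 14.0 dB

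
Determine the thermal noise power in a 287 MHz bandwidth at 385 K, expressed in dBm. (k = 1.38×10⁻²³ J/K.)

−88.2 dBm

P_n = kTB = 1.38×10⁻²³ × 385 × 2.87×10⁸ = 1.52×10⁻¹² W
In dBm: 10 log₁₀(1.52×10⁻¹² / 10⁻³) = −88.2 dBm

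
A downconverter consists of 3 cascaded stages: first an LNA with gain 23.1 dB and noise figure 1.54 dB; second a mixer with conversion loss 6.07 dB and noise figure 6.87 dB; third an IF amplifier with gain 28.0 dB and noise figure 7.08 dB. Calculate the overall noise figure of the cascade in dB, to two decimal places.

Convert to linear (a loss of L dB is a gain of −L dB): F_i = 10^(NF_i/10), G_i = 10^(G_i,dB/10)
  Stage 1: F_1 = 10^(1.54/10) = 1.426, G_1 = 10^(23.1/10) = 204.2
  Stage 2: F_2 = 10^(6.87/10) = 4.864, G_2 = 10^(−6.07/10) = 0.2472
  Stage 3: F_3 = 10^(7.08/10) = 5.105, G_3 = 10^(28.0/10) = 631.0
Friis cascade:
  F = 1.426 + (4.864 − 1)/204.2 + (5.105 − 1)/50.47 = 1.526
NF = 10 log₁₀(1.526) = 1.84 dB

1.84 dB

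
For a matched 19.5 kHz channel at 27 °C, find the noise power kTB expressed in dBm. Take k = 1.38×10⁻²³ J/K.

−130.9 dBm

T = 27 °C + 273.15 = 300.15 K
P_n = kTB = 1.38×10⁻²³ × 300.15 × 1.95×10⁴ = 8.08×10⁻¹⁷ W
In dBm: 10 log₁₀(8.08×10⁻¹⁷ / 10⁻³) = −130.9 dBm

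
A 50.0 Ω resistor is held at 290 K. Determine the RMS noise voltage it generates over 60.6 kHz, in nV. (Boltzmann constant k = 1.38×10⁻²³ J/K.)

220 nV

V_n = √(4kTRB)
4kTRB = 4 × 1.38×10⁻²³ × 290 × 5.00×10¹ × 6.06×10⁴ = 4.85×10⁻¹⁴ V²
V_n = √(4.85×10⁻¹⁴) = 2.20×10⁻⁷ V = 220 nV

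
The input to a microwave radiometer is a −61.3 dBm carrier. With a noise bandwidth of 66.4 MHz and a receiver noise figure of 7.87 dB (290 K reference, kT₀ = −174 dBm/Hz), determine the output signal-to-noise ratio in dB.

Noise floor: N = −174 + 10 log₁₀(B) + NF
10 log₁₀(6.64×10⁷) = 78.22 dB
N = −174 + 78.22 + 7.87 = −87.91 dBm
SNR = P_sig − N = −61.3 − (−87.91) = 26.61 dB → 26.6 dB

26.6 dB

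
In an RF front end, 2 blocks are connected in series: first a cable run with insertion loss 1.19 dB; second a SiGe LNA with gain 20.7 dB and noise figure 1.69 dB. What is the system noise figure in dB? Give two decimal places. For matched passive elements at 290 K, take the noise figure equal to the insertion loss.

2.88 dB

Convert to linear (a loss of L dB is a gain of −L dB): F_i = 10^(NF_i/10), G_i = 10^(G_i,dB/10)
  Stage 1: F_1 = 10^(1.19/10) = 1.315, G_1 = 10^(−1.19/10) = 0.7603
  Stage 2: F_2 = 10^(1.69/10) = 1.476, G_2 = 10^(20.7/10) = 117.5
Friis cascade:
  F = 1.315 + (1.476 − 1)/0.7603 = 1.941
NF = 10 log₁₀(1.941) = 2.88 dB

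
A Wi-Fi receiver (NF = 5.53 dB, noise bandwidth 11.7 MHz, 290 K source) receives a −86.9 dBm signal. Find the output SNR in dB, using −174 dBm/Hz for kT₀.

10.9 dB

Noise floor: N = −174 + 10 log₁₀(B) + NF
10 log₁₀(1.17×10⁷) = 70.68 dB
N = −174 + 70.68 + 5.53 = −97.79 dBm
SNR = P_sig − N = −86.9 − (−97.79) = 10.89 dB → 10.9 dB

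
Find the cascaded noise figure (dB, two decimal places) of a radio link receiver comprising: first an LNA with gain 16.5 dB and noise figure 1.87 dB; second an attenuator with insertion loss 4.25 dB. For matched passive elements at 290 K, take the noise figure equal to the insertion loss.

1.97 dB

Convert to linear (a loss of L dB is a gain of −L dB): F_i = 10^(NF_i/10), G_i = 10^(G_i,dB/10)
  Stage 1: F_1 = 10^(1.87/10) = 1.538, G_1 = 10^(16.5/10) = 44.67
  Stage 2: F_2 = 10^(4.25/10) = 2.661, G_2 = 10^(−4.25/10) = 0.3758
Friis cascade:
  F = 1.538 + (2.661 − 1)/44.67 = 1.575
NF = 10 log₁₀(1.575) = 1.97 dB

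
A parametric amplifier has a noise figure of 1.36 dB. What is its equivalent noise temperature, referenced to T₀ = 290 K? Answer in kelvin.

107 K

F = 10^(1.36/10) = 1.36773
T_e = (F − 1)·T₀ = (1.36773 − 1) × 290 = 107 K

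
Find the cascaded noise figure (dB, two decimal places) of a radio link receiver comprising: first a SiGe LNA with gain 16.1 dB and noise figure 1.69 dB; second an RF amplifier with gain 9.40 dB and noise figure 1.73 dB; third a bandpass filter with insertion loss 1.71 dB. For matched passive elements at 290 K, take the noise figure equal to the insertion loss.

1.73 dB

Convert to linear (a loss of L dB is a gain of −L dB): F_i = 10^(NF_i/10), G_i = 10^(G_i,dB/10)
  Stage 1: F_1 = 10^(1.69/10) = 1.476, G_1 = 10^(16.1/10) = 40.74
  Stage 2: F_2 = 10^(1.73/10) = 1.489, G_2 = 10^(9.40/10) = 8.710
  Stage 3: F_3 = 10^(1.71/10) = 1.483, G_3 = 10^(−1.71/10) = 0.6745
Friis cascade:
  F = 1.476 + (1.489 − 1)/40.74 + (1.483 − 1)/354.8 = 1.489
NF = 10 log₁₀(1.489) = 1.73 dB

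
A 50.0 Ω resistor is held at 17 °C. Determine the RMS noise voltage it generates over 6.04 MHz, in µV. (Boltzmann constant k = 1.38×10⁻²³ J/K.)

2.20 µV

T = 17 °C + 273.15 = 290.15 K
V_n = √(4kTRB)
4kTRB = 4 × 1.38×10⁻²³ × 290.15 × 5.00×10¹ × 6.04×10⁶ = 4.84×10⁻¹² V²
V_n = √(4.84×10⁻¹²) = 2.20×10⁻⁶ V = 2.20 µV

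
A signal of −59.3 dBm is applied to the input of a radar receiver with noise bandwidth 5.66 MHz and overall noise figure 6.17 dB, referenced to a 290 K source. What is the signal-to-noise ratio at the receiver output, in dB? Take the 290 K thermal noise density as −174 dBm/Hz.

41.0 dB

Noise floor: N = −174 + 10 log₁₀(B) + NF
10 log₁₀(5.66×10⁶) = 67.53 dB
N = −174 + 67.53 + 6.17 = −100.30 dBm
SNR = P_sig − N = −59.3 − (−100.30) = 41.00 dB → 41.0 dB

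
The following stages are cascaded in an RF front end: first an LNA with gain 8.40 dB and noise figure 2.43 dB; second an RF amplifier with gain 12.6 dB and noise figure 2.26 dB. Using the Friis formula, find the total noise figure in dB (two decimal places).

2.67 dB

Convert to linear (a loss of L dB is a gain of −L dB): F_i = 10^(NF_i/10), G_i = 10^(G_i,dB/10)
  Stage 1: F_1 = 10^(2.43/10) = 1.750, G_1 = 10^(8.40/10) = 6.918
  Stage 2: F_2 = 10^(2.26/10) = 1.683, G_2 = 10^(12.6/10) = 18.20
Friis cascade:
  F = 1.750 + (1.683 − 1)/6.918 = 1.849
NF = 10 log₁₀(1.849) = 2.67 dB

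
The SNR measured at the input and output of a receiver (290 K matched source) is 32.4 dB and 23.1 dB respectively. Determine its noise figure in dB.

NF (dB) = SNR_in(dB) − SNR_out(dB) when the source is at T₀
NF = 32.4 − 23.1 = 9.3 dB

9.3 dB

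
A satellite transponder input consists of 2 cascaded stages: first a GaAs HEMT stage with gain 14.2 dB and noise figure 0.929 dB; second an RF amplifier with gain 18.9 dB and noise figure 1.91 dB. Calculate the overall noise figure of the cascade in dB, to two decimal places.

Convert to linear (a loss of L dB is a gain of −L dB): F_i = 10^(NF_i/10), G_i = 10^(G_i,dB/10)
  Stage 1: F_1 = 10^(0.929/10) = 1.239, G_1 = 10^(14.2/10) = 26.30
  Stage 2: F_2 = 10^(1.91/10) = 1.552, G_2 = 10^(18.9/10) = 77.62
Friis cascade:
  F = 1.239 + (1.552 − 1)/26.30 = 1.260
NF = 10 log₁₀(1.260) = 1.00 dB

1.00 dB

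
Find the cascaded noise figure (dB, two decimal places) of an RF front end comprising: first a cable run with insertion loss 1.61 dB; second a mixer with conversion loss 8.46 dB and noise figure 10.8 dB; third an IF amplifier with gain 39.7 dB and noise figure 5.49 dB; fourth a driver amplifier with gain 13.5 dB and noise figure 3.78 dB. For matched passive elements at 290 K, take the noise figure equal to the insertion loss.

Convert to linear (a loss of L dB is a gain of −L dB): F_i = 10^(NF_i/10), G_i = 10^(G_i,dB/10)
  Stage 1: F_1 = 10^(1.61/10) = 1.449, G_1 = 10^(−1.61/10) = 0.6902
  Stage 2: F_2 = 10^(10.8/10) = 12.02, G_2 = 10^(−8.46/10) = 0.1426
  Stage 3: F_3 = 10^(5.49/10) = 3.540, G_3 = 10^(39.7/10) = 9333
  Stage 4: F_4 = 10^(3.78/10) = 2.388, G_4 = 10^(13.5/10) = 22.39
Friis cascade:
  F = 1.449 + (12.02 − 1)/0.6902 + (3.540 − 1)/0.09840 + (2.388 − 1)/918.3 = 43.23
NF = 10 log₁₀(43.23) = 16.36 dB

16.36 dB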